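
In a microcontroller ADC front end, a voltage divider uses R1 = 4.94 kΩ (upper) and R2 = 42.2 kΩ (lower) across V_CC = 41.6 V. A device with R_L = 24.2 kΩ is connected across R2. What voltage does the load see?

V_out ≈ 31.5 V

R2 ‖ R_L = (42.2 × 24.2)/(42.2 + 24.2) = 15.38 kΩ.
Voltage divider with the loaded lower leg: V_out = 41.6 × 15.38/(4.94 + 15.38) = 41.6 × 0.7569 = 31.49 V.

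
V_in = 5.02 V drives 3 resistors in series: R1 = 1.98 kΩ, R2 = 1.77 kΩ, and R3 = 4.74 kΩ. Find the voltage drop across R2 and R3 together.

V ≈ 3.85 V

Total series resistance ΣR = 1.98 + 1.77 + 4.74 = 8.490 kΩ.
R_{R2..R3} = 1.77 + 4.74 = 6.510 kΩ.
V = V_in · R/ΣR = 5.02 × 0.7668 = 3.849 V.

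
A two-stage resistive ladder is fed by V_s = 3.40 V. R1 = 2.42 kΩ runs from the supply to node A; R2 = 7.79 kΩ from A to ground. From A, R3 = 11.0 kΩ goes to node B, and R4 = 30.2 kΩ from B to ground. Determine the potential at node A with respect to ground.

V_A ≈ 2.48 V

Node A sees R2 in parallel with the series input of stage 2, R3 + R4 = 41.20 kΩ.
Effective lower resistance at A: R2 ‖ 41.20 = 6.551 kΩ.
V_A = 3.40 × 6.551/(2.42 + 6.551) = 2.483 V.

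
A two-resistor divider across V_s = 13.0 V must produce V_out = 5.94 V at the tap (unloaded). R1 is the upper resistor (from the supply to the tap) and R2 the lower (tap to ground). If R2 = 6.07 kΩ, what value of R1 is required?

R1 ≈ 7.21 kΩ

Required fraction k = V_out/V_s = 0.4569.
Rearranging, R1 = R2·(1−k)/k = 6.07 × 1.189 = 7.215 kΩ.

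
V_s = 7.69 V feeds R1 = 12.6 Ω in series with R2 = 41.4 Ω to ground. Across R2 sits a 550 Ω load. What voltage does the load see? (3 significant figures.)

First combine the lower leg with the load: R2 ‖ R_L = 38.50 Ω.
Voltage divider with the loaded lower leg: V_out = 7.69 × 38.50/(12.6 + 38.50) = 7.69 × 0.7534 = 5.794 V.

V_out ≈ 5.79 V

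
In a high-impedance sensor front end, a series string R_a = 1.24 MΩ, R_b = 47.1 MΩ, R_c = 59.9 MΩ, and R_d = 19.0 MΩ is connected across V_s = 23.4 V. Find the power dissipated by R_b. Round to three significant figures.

The common current is I = 23.4/127.2 = 0.1839 µA.
V(R_b) = I·R = 8.662 V; P = V·I = 8.662 × 0.1839 = 1.593 µW.

P ≈ 1.59 µW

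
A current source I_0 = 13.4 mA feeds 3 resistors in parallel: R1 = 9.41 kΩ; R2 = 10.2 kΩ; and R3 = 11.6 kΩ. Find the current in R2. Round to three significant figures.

Conductances: ΣG = 1/9.41 + 1/10.2 + 1/11.6 = 0.2905 (1/kΩ).
Current divider: I(R2) = I_0 · G_k/ΣG = 13.4 × (0.09804/0.2905) = 13.4 × 0.3375 = 4.522 mA.

I ≈ 4.52 mA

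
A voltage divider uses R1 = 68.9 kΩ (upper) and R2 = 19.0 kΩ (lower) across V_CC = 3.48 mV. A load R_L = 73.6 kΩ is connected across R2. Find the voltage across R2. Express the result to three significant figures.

V_out ≈ 0.626 mV

R2 ‖ R_L = (19.0 × 73.6)/(19.0 + 73.6) = 15.10 kΩ.
Then V_out = V_CC · R2'/(R1 + R2') = 3.48 × 15.10/84.00 = 0.6256 mV.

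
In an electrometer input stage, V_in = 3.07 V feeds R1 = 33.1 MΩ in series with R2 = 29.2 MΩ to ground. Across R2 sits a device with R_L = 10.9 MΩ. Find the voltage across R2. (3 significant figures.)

V_out ≈ 0.594 V

R2 ‖ R_L = (29.2 × 10.9)/(29.2 + 10.9) = 7.937 MΩ.
Voltage divider with the loaded lower leg: V_out = 3.07 × 7.937/(33.1 + 7.937) = 3.07 × 0.1934 = 0.5938 V.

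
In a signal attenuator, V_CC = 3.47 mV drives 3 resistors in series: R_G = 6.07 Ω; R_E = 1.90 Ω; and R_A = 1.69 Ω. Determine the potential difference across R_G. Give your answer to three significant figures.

V ≈ 2.18 mV

ΣR = 6.07 + 1.90 + 1.69 = 9.660 Ω.
By the voltage-divider rule, V = 3.47 × 6.070/9.660 = 2.180 mV.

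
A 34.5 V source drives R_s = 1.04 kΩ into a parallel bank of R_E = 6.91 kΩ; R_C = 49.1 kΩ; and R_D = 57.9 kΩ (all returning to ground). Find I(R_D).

I ≈ 0.501 mA

Parallel bank: R_p = 1/(1/6.91 + 1/49.1 + 1/57.9) = 5.484 kΩ.
V_A by voltage divider: V_A = 34.5 × 5.484/(1.04 + 5.484) = 29.00 V.
I(R_D) = V_A / R_D = 29.00/57.9 = 0.5009 mA.
(Equivalently: I_total = 5.288 mA, then current-divider fraction G_k/ΣG = 0.09471.)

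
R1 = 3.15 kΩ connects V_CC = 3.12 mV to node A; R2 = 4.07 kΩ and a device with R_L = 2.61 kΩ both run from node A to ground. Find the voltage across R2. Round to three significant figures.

V_out ≈ 1.05 mV

The load sits in parallel with R2, giving an effective lower resistance R2' = R2·R_L/(R2+R_L) = 1.590 kΩ.
Then V_out = V_CC · R2'/(R1 + R2') = 3.12 × 1.590/4.740 = 1.047 mV.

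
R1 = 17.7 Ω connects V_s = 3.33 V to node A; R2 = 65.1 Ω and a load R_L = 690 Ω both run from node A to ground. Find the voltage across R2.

The load sits in parallel with R2, giving an effective lower resistance R2' = R2·R_L/(R2+R_L) = 59.49 Ω.
Now apply the divider: V_out = 3.33 × 0.7707 = 2.566 V.
(Unloaded it would be 2.62 V; the load pulls it down.)

V_out ≈ 2.57 V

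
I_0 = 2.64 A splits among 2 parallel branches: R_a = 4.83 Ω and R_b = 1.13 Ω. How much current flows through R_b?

I ≈ 2.14 A

Two-branch current divider: I_k = I_0 · R_other/(R_1 + R_2).
So I = 2.64 × 4.83/5.960 = 2.139 A.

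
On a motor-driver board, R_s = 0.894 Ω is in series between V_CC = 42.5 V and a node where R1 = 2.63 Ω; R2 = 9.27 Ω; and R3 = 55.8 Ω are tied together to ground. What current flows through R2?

Equivalent of the parallel group: R_p = 1.976 Ω.
V_A = 42.5 × 1.976/2.870 = 29.26 V.
I(R2) = V_A / R2 = 29.26/9.27 = 3.157 A.

I ≈ 3.16 A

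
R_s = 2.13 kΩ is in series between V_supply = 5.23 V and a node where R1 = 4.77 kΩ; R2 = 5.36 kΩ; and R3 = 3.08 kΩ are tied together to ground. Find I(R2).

Combine the parallel branches: R_p = (1/4.77 + 1/5.36 + 1/3.08)⁻¹ = 1.387 kΩ.
V_A by voltage divider: V_A = 5.23 × 1.387/(2.13 + 1.387) = 2.063 V.
Branch current I = V_A/R2 = 2.063/5.36 = 0.3848 mA.

I ≈ 0.385 mA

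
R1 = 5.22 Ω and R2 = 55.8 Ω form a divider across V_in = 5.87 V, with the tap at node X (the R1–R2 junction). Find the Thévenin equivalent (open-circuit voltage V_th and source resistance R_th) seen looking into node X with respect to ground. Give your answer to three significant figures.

V_th ≈ 5.37 V, R_th ≈ 4.77 Ω

V_th is the unloaded tap voltage: V_in · R2/(R1+R2) = 5.87 × 0.9145 = 5.368 V.
Looking into X with the source shorted: R_th = R1·R2/(R1+R2) = 5.220 × 55.8/61.02 = 4.773 Ω.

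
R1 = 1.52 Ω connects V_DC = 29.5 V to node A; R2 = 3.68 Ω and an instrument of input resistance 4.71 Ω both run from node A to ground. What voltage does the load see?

First combine the lower leg with the load: R2 ‖ R_L = 2.066 Ω.
Now apply the divider: V_out = 29.5 × 0.5761 = 17.00 V.

V_out ≈ 17.0 V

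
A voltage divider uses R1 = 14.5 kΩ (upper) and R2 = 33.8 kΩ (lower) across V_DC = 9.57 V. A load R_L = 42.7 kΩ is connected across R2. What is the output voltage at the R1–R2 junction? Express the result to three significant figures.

V_out ≈ 5.41 V

The load sits in parallel with R2, giving an effective lower resistance R2' = R2·R_L/(R2+R_L) = 18.87 kΩ.
Then V_out = V_DC · R2'/(R1 + R2') = 9.57 × 18.87/33.37 = 5.411 V.
(Unloaded it would be 6.70 V; the load pulls it down.)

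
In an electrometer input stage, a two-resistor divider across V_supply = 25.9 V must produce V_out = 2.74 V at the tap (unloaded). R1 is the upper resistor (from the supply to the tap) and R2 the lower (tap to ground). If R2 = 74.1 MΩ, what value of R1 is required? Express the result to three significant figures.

R1 ≈ 626 MΩ

Required fraction k = V_out/V_supply = 0.1058.
Rearranging, R1 = R2·(1−k)/k = 74.1 × 8.453 = 626.3 MΩ.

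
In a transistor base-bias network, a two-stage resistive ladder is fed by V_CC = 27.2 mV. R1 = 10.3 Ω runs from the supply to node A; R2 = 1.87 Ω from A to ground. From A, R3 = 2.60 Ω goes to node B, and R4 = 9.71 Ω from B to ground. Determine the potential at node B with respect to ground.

V_B ≈ 2.92 mV

Looking into the second stage from A: R3 + R4 = 12.31 Ω appears in parallel with R2.
R2 ‖ (R3+R4) = 1.623 Ω.
V_A = 27.2 × 1.623/(10.3 + 1.623) = 3.703 mV.
Then the unloaded second divider: V_B = V_A × R4/(R3+R4) = 3.703 × 0.7888 = 2.921 mV.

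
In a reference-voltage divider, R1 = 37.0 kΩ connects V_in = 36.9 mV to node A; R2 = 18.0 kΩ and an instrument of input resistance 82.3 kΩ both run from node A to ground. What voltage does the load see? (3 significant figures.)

V_out ≈ 10.5 mV

The load sits in parallel with R2, giving an effective lower resistance R2' = R2·R_L/(R2+R_L) = 14.77 kΩ.
Then V_out = V_in · R2'/(R1 + R2') = 36.9 × 14.77/51.77 = 10.53 mV.
(Unloaded it would be 12.1 mV; the load pulls it down.)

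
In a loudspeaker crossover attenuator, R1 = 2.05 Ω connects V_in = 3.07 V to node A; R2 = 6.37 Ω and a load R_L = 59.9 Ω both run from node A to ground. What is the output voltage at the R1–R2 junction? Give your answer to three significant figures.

First combine the lower leg with the load: R2 ‖ R_L = 5.758 Ω.
Voltage divider with the loaded lower leg: V_out = 3.07 × 5.758/(2.05 + 5.758) = 3.07 × 0.7374 = 2.264 V.

V_out ≈ 2.26 V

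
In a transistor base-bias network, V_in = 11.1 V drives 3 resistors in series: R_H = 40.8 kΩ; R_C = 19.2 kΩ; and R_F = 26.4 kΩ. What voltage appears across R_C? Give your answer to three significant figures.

V ≈ 2.47 V

Total series resistance ΣR = 40.8 + 19.2 + 26.4 = 86.40 kΩ.
Voltage divider: V = V_in · (19.20 / 86.40) = 11.1 × 0.2222 = 2.467 V.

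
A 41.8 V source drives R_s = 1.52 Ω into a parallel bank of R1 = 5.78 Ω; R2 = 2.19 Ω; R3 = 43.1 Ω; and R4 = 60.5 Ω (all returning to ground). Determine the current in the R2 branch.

I ≈ 9.46 A

Parallel bank: R_p = 1/(1/5.78 + 1/2.19 + 1/43.1 + 1/60.5) = 1.494 Ω.
V_A by voltage divider: V_A = 41.8 × 1.494/(1.52 + 1.494) = 20.72 V.
Branch current I = V_A/R2 = 20.72/2.19 = 9.461 A.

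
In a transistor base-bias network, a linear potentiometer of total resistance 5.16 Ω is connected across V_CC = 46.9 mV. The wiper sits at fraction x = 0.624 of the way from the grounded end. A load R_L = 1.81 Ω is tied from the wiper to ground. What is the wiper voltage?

The pot divides into 1.940 Ω above the wiper and 3.220 Ω below.
R_L loads the lower segment: effective lower R = 1.159 Ω.
V_out = 46.9 × 1.159/(1.940 + 1.159) = 17.54 mV.

V_out ≈ 17.5 mV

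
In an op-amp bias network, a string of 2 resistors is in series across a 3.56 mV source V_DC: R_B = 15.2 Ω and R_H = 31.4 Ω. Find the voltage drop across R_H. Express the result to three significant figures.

Total series resistance ΣR = 15.2 + 31.4 = 46.60 Ω.
V = V_DC · R/ΣR = 3.56 × 0.6738 = 2.399 mV.

V ≈ 2.40 mV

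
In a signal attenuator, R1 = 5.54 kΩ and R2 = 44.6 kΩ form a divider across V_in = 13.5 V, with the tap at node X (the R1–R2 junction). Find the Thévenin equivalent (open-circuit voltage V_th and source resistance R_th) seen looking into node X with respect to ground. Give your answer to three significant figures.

V_th ≈ 12.0 V, R_th ≈ 4.93 kΩ

V_th is the unloaded tap voltage: V_in · R2/(R1+R2) = 13.5 × 0.8895 = 12.01 V.
Zeroing V_in shorts the top of R1 to ground, so R_th = R1 ‖ R2 = 4.928 kΩ.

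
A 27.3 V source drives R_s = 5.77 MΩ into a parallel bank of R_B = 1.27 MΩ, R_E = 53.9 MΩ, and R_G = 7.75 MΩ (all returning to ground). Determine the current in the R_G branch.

I ≈ 0.551 µA

Combine the parallel branches: R_p = (1/1.27 + 1/53.9 + 1/7.75)⁻¹ = 1.070 MΩ.
V_A by voltage divider: V_A = 27.3 × 1.070/(5.77 + 1.070) = 4.269 V.
Branch current I = V_A/R_G = 4.269/7.75 = 0.5508 µA.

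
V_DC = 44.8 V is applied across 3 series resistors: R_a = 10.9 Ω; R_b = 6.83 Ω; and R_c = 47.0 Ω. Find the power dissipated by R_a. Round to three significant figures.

Series current I = V_DC/ΣR = 44.8/64.73 = 0.6921 A.
P = I²R = 0.4790 × 10.9 = 5.221 W.

P ≈ 5.22 W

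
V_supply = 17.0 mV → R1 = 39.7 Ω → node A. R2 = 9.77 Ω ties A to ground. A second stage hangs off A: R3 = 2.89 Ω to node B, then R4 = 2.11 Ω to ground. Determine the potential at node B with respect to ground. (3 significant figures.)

V_B ≈ 0.552 mV

Node A sees R2 in parallel with the series input of stage 2, R3 + R4 = 5.000 Ω.
R2 ‖ (R3+R4) = 3.307 Ω.
First divider: V_A = V_supply · 3.307/(39.7 + 3.307) = 1.307 mV.
Then the unloaded second divider: V_B = V_A × R4/(R3+R4) = 1.307 × 0.4220 = 0.5517 mV.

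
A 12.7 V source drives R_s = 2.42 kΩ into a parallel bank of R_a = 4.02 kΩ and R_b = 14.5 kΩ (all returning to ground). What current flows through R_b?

I ≈ 0.495 mA

Parallel bank: R_p = 1/(1/4.02 + 1/14.5) = 3.147 kΩ.
V_A = 12.7 × 3.147/5.567 = 7.180 V.
I(R_b) = V_A / R_b = 7.180/14.5 = 0.4951 mA.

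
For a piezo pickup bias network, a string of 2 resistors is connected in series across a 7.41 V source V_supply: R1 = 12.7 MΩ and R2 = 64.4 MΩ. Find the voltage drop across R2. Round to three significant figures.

Total series resistance ΣR = 12.7 + 64.4 = 77.10 MΩ.
Voltage divider: V = V_supply · (64.40 / 77.10) = 7.41 × 0.8353 = 6.189 V.

V ≈ 6.19 V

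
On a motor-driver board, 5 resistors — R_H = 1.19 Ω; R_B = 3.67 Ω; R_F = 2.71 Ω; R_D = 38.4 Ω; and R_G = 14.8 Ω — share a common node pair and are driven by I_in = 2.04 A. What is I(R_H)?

Conductances: ΣG = 1/1.19 + 1/3.67 + 1/2.71 + 1/38.4 + 1/14.8 = 1.575 (1/Ω).
Current divider: I(R_H) = I_in · G_k/ΣG = 2.04 × (0.8403/1.575) = 2.04 × 0.5334 = 1.088 A.

I ≈ 1.09 A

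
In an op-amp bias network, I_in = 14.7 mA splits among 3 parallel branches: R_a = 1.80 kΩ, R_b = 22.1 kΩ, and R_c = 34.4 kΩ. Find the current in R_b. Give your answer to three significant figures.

Total conductance ΣG = 1/1.80 + 1/22.1 + 1/34.4 = 0.6299 (units of 1/kΩ).
By the current-divider rule, I = I_in · G_k/ΣG = 14.7 × 0.07184 = 1.056 mA.

I ≈ 1.06 mA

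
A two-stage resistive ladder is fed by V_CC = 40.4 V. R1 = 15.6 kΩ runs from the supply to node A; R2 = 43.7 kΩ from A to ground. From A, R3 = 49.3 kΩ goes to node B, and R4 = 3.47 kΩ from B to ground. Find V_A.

V_A ≈ 24.4 V

Looking into the second stage from A: R3 + R4 = 52.77 kΩ appears in parallel with R2.
Effective lower resistance at A: R2 ‖ 52.77 = 23.90 kΩ.
First divider: V_A = V_CC · 23.90/(15.6 + 23.90) = 24.45 V.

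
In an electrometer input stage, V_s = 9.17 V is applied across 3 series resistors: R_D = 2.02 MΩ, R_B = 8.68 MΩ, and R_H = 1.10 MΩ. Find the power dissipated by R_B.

P ≈ 5.24 µW

ΣR = 11.80 MΩ → I = 9.17/11.80 = 0.7771 µA.
V(R_B) = I·R = 6.745 V; P = V·I = 6.745 × 0.7771 = 5.242 µW.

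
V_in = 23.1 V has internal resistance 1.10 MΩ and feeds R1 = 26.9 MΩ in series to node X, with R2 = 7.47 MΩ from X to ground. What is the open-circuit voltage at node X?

V_th ≈ 4.86 V

R1' = 1.10 + 26.9 = 28.00 MΩ (source resistance + R1).
Open-circuit (no load on X): V_th = V_in · R2/(R1' + R2) = 23.1 × 7.47/(28.00 + 7.47) = 4.865 V.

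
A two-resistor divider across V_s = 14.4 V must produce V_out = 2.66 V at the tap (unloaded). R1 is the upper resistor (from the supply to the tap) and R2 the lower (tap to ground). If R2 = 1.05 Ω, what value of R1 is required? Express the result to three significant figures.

R1 ≈ 4.63 Ω

V_out/V_s = R2/(R1+R2) = 0.1847.
So R1 = R2 · (V_s/V_out − 1) = 1.05 × (14.4/2.66 − 1) = 1.05 × 4.414 = 4.634 Ω.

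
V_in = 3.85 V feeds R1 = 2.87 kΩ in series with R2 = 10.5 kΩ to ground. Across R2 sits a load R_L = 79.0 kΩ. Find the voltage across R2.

First combine the lower leg with the load: R2 ‖ R_L = 9.268 kΩ.
Voltage divider with the loaded lower leg: V_out = 3.85 × 9.268/(2.87 + 9.268) = 3.85 × 0.7636 = 2.940 V.

V_out ≈ 2.94 V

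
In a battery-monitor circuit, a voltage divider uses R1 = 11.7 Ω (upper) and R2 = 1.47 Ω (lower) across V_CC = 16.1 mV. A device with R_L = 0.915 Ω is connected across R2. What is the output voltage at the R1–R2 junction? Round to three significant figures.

V_out ≈ 0.740 mV

R2 ‖ R_L = (1.47 × 0.915)/(1.47 + 0.915) = 0.5640 Ω.
Then V_out = V_CC · R2'/(R1 + R2') = 16.1 × 0.5640/12.26 = 0.7404 mV.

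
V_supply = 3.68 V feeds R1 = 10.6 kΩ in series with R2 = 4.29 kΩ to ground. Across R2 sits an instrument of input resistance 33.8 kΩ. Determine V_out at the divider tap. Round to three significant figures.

R2 ‖ R_L = (4.29 × 33.8)/(4.29 + 33.8) = 3.807 kΩ.
Voltage divider with the loaded lower leg: V_out = 3.68 × 3.807/(10.6 + 3.807) = 3.68 × 0.2642 = 0.9724 V.

V_out ≈ 0.972 V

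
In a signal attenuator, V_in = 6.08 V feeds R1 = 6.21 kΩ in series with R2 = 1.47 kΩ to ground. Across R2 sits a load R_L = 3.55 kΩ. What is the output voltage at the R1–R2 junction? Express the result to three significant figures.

The load sits in parallel with R2, giving an effective lower resistance R2' = R2·R_L/(R2+R_L) = 1.040 kΩ.
Then V_out = V_in · R2'/(R1 + R2') = 6.08 × 1.040/7.250 = 0.8718 V.

V_out ≈ 0.872 V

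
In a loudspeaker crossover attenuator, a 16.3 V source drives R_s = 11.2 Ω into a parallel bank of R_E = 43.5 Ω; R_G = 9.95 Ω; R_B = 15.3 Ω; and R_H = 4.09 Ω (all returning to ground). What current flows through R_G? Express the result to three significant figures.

I ≈ 0.280 A

Equivalent of the parallel group: R_p = 2.308 Ω.
V_A = 16.3 × 2.308/13.51 = 2.785 V.
I(R_G) = V_A / R_G = 2.785/9.95 = 0.2799 A.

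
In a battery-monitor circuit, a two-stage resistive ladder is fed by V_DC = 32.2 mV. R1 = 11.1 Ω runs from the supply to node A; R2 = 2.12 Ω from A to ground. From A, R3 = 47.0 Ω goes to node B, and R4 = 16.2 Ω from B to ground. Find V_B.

V_B ≈ 1.29 mV

The second stage (R3 + R4 = 63.20 Ω) loads node A in parallel with R2.
R2 ‖ (R3+R4) = 2.051 Ω.
V_A = 32.2 × 2.051/(11.1 + 2.051) = 5.022 mV.
Then the unloaded second divider: V_B = V_A × R4/(R3+R4) = 5.022 × 0.2563 = 1.287 mV.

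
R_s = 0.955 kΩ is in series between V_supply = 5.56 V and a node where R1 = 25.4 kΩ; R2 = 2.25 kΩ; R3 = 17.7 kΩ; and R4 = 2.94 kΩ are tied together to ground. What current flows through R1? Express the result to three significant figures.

I ≈ 0.119 mA

Parallel bank: R_p = 1/(1/25.4 + 1/2.25 + 1/17.7 + 1/2.94) = 1.136 kΩ.
V_A = 5.56 × 1.136/2.091 = 3.020 V.
Branch current I = V_A/R1 = 3.020/25.4 = 0.1189 mA.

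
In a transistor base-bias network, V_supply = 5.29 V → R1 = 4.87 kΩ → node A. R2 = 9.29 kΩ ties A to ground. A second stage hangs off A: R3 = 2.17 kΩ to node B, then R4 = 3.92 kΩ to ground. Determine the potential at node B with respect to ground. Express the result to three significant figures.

The second stage (R3 + R4 = 6.090 kΩ) loads node A in parallel with R2.
R2 ‖ (R3+R4) = 3.679 kΩ.
V_A = 5.29 × 3.679/(4.87 + 3.679) = 2.276 V.
Then the unloaded second divider: V_B = V_A × R4/(R3+R4) = 2.276 × 0.6437 = 1.465 V.

V_B ≈ 1.47 V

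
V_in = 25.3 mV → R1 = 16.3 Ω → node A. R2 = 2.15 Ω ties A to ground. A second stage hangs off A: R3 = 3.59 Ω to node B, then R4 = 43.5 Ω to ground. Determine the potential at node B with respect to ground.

Looking into the second stage from A: R3 + R4 = 47.09 Ω appears in parallel with R2.
R2 ‖ (R3+R4) = 2.056 Ω.
So V_A = 25.3 × 0.1120 = 2.834 mV.
Stage 2 is unloaded, so V_B = V_A · R4/(R3+R4) = 2.834 × 43.5/47.09 = 2.618 mV.

V_B ≈ 2.62 mV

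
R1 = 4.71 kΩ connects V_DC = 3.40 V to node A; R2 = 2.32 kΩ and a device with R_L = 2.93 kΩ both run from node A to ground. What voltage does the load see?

R2 ‖ R_L = (2.32 × 2.93)/(2.32 + 2.93) = 1.295 kΩ.
Voltage divider with the loaded lower leg: V_out = 3.40 × 1.295/(4.71 + 1.295) = 3.40 × 0.2156 = 0.7331 V.

V_out ≈ 0.733 V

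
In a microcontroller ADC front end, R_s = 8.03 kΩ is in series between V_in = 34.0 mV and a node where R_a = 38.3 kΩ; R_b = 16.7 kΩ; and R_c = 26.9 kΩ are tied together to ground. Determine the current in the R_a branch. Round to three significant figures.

Parallel bank: R_p = 1/(1/38.3 + 1/16.7 + 1/26.9) = 8.119 kΩ.
V_A = 34.0 × 8.119/16.15 = 17.09 mV.
Branch current I = V_A/R_a = 17.09/38.3 = 0.4463 µA.
(Equivalently: I_total = 2.105 µA, then current-divider fraction G_k/ΣG = 0.2120.)

I ≈ 0.446 µA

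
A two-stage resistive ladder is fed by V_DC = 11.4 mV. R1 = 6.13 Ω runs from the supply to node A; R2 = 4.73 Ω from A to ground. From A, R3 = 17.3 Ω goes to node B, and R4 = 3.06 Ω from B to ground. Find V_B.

V_B ≈ 0.660 mV

The second stage (R3 + R4 = 20.36 Ω) loads node A in parallel with R2.
R2 ‖ (R3+R4) = 3.838 Ω.
V_A = 11.4 × 3.838/(6.13 + 3.838) = 4.390 mV.
V_B = V_A × 0.1503 = 0.6597 mV.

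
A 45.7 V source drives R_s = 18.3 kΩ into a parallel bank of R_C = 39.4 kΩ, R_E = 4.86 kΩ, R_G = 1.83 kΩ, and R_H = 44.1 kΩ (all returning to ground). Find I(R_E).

I ≈ 0.601 mA

Combine the parallel branches: R_p = (1/39.4 + 1/4.86 + 1/1.83 + 1/44.1)⁻¹ = 1.250 kΩ.
V_A by voltage divider: V_A = 45.7 × 1.250/(18.3 + 1.250) = 2.921 V.
I(R_E) = V_A / R_E = 2.921/4.86 = 0.6010 mA.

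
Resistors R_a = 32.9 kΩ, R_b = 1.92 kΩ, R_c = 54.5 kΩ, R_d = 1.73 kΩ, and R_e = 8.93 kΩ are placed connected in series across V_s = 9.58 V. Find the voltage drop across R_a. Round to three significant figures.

V ≈ 3.15 V

ΣR = 32.9 + 1.92 + 54.5 + 1.73 + 8.93 = 99.98 kΩ.
V = V_s · R/ΣR = 9.58 × 0.3291 = 3.152 V.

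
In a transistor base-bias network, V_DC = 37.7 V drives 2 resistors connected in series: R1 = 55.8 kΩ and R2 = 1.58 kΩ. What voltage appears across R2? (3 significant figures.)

Series total: ΣR = 55.8 + 1.58 = 57.38 kΩ.
By the voltage-divider rule, V = 37.7 × 1.580/57.38 = 1.038 V.

V ≈ 1.04 V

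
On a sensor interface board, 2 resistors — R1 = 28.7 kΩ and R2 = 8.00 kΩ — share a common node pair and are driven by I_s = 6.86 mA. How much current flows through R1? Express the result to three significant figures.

Two-branch current divider: I_k = I_s · R_other/(R_1 + R_2).
I(R1) = 6.86 × 8.00/(28.7 + 8.00) = 6.86 × 0.2180 = 1.495 mA.

I ≈ 1.50 mA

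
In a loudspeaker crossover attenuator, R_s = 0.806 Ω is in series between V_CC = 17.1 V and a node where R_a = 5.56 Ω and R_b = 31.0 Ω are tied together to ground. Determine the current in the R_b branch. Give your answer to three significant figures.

Parallel bank: R_p = 1/(1/5.56 + 1/31.0) = 4.714 Ω.
V_A = 17.1 × 4.714/5.520 = 14.60 V.
I(R_b) = V_A / R_b = 14.60/31.0 = 0.4711 A.

I ≈ 0.471 A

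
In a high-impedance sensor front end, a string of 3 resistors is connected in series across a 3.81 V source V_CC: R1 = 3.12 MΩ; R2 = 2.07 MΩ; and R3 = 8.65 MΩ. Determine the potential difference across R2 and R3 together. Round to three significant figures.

Series total: ΣR = 3.12 + 2.07 + 8.65 = 13.84 MΩ.
R_{R2..R3} = 2.07 + 8.65 = 10.72 MΩ.
Voltage divider: V = V_CC · (10.72 / 13.84) = 3.81 × 0.7746 = 2.951 V.

V ≈ 2.95 V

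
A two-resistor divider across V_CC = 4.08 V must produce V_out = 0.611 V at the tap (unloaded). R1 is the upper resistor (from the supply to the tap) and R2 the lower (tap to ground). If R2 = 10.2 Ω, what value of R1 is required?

R1 ≈ 57.9 Ω

Required fraction k = V_out/V_CC = 0.1498.
R1 = R2·(1/k − 1) = 10.2 × 5.678 = 57.91 Ω.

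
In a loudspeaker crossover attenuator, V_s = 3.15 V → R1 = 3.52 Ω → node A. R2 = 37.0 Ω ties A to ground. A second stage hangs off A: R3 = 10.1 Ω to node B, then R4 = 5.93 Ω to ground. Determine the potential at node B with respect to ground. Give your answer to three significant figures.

V_B ≈ 0.886 V

Looking into the second stage from A: R3 + R4 = 16.03 Ω appears in parallel with R2.
Effective lower resistance at A: R2 ‖ 16.03 = 11.18 Ω.
V_A = 3.15 × 11.18/(3.52 + 11.18) = 2.396 V.
Then the unloaded second divider: V_B = V_A × R4/(R3+R4) = 2.396 × 0.3699 = 0.8863 V.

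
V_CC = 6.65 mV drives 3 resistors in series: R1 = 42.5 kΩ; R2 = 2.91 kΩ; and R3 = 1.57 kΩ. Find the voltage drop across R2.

V ≈ 0.412 mV

Total series resistance ΣR = 42.5 + 2.91 + 1.57 = 46.98 kΩ.
V = V_CC · R/ΣR = 6.65 × 0.06194 = 0.4119 mV.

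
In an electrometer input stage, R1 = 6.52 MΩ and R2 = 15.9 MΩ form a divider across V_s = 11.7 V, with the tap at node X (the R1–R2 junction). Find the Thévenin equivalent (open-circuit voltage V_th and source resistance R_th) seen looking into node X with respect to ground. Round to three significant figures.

Open-circuit (no load on X): V_th = V_s · R2/(R1 + R2) = 11.7 × 15.9/(6.520 + 15.9) = 8.298 V.
Zeroing V_s shorts the top of R1 to ground, so R_th = R1 ‖ R2 = 4.624 MΩ.

V_th ≈ 8.30 V, R_th ≈ 4.62 MΩ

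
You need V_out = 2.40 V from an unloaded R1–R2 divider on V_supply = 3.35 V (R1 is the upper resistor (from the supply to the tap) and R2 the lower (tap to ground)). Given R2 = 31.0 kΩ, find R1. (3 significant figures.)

Required fraction k = V_out/V_supply = 0.7164.
Rearranging, R1 = R2·(1−k)/k = 31.0 × 0.3958 = 12.27 kΩ.

R1 ≈ 12.3 kΩ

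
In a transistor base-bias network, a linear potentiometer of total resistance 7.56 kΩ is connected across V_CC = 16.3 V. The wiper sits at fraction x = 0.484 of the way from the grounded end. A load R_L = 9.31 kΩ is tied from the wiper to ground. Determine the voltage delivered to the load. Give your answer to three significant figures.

V_out ≈ 6.56 V

Lower segment x·R_p = 3.659 kΩ; upper segment (1−x)·R_p = 3.901 kΩ.
(x·R_p) ‖ R_L = 2.627 kΩ.
Then V_out = V_CC · 2.627/(3.901 + 2.627) = 6.559 V.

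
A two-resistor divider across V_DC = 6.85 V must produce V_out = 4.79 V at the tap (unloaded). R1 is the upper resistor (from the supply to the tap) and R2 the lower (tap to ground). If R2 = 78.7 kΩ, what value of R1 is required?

V_out/V_DC = R2/(R1+R2) = 0.6993.
So R1 = R2 · (V_DC/V_out − 1) = 78.7 × (6.85/4.79 − 1) = 78.7 × 0.4301 = 33.85 kΩ.

R1 ≈ 33.8 kΩ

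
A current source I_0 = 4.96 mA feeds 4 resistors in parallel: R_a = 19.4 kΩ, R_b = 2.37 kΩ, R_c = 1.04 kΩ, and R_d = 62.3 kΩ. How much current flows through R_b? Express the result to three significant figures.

ΣG = 1/19.4 + 1/2.37 + 1/1.04 + 1/62.3 = 1.451.
Current divider: I(R_b) = I_0 · G_k/ΣG = 4.96 × (0.4219/1.451) = 4.96 × 0.2908 = 1.442 mA.

I ≈ 1.44 mA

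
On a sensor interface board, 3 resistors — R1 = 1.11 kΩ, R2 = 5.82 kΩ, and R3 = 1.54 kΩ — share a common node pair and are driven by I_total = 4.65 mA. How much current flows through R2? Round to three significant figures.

I ≈ 0.464 mA

ΣG = 1/1.11 + 1/5.82 + 1/1.54 = 1.722.
Current divider: I(R2) = I_total · G_k/ΣG = 4.65 × (0.1718/1.722) = 4.65 × 0.09978 = 0.4640 mA.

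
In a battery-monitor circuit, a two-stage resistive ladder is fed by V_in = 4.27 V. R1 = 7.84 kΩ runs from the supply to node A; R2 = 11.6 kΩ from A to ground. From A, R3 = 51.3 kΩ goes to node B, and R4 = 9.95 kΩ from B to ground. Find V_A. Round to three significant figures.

The second stage (R3 + R4 = 61.25 kΩ) loads node A in parallel with R2.
Effective lower resistance at A: R2 ‖ 61.25 = 9.753 kΩ.
V_A = 4.27 × 9.753/(7.84 + 9.753) = 2.367 V.

V_A ≈ 2.37 V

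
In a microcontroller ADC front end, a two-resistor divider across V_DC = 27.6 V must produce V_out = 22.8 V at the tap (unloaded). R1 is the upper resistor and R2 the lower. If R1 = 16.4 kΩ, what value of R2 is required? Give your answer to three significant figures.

R2 ≈ 77.9 kΩ

The divider ratio is R2/(R1+R2) = 22.8/27.6 = 0.8261.
Rearranging, R2 = R1·k/(1−k) = 16.4 × 4.750 = 77.90 kΩ.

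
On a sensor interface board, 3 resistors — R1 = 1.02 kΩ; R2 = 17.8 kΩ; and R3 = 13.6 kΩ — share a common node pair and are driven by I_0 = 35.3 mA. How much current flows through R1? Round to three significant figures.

ΣG = 1/1.02 + 1/17.8 + 1/13.6 = 1.110.
By the current-divider rule, I = I_0 · G_k/ΣG = 35.3 × 0.8832 = 31.18 mA.

I ≈ 31.2 mA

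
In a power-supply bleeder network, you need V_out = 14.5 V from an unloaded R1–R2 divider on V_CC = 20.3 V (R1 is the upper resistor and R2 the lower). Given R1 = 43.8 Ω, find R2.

R2 ≈ 109 Ω

The divider ratio is R2/(R1+R2) = 14.5/20.3 = 0.7143.
R2 = R1 · 0.7143/(1 − 0.7143) = 109.5 Ω.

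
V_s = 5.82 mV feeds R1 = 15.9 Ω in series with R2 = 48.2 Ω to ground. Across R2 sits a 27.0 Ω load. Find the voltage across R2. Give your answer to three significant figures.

First combine the lower leg with the load: R2 ‖ R_L = 17.31 Ω.
Voltage divider with the loaded lower leg: V_out = 5.82 × 17.31/(15.9 + 17.31) = 5.82 × 0.5212 = 3.033 mV.

V_out ≈ 3.03 mV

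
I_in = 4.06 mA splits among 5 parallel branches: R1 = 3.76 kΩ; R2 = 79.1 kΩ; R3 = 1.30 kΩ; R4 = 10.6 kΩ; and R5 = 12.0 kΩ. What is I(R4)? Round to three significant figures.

I ≈ 0.313 mA

Total conductance ΣG = 1/3.76 + 1/79.1 + 1/1.30 + 1/10.6 + 1/12.0 = 1.226 (units of 1/kΩ).
R4 takes the fraction G_k/ΣG = 0.09434/1.226 = 0.07698, so I = 4.06 × 0.07698 = 0.3125 mA.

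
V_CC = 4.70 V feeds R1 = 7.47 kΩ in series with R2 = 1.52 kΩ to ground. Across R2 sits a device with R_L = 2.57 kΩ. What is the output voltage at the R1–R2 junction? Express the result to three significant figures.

V_out ≈ 0.533 V

R2 ‖ R_L = (1.52 × 2.57)/(1.52 + 2.57) = 0.9551 kΩ.
Then V_out = V_CC · R2'/(R1 + R2') = 4.70 × 0.9551/8.425 = 0.5328 V.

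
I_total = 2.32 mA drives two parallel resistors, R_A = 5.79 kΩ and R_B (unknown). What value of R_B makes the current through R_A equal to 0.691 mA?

R_B ≈ 2.46 kΩ

Two-branch current divider: I_A = I_total · R_B/(R_A + R_B).
With f = 0.2978, R_B = R_A · f/(1−f) = 5.79 × 0.4242 = 2.456 kΩ.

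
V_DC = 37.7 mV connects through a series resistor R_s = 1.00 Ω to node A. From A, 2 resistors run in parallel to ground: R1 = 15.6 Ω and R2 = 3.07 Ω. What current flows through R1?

I ≈ 1.74 mA

Parallel bank: R_p = 1/(1/15.6 + 1/3.07) = 2.565 Ω.
V_A by voltage divider: V_A = 37.7 × 2.565/(1.00 + 2.565) = 27.13 mV.
I(R1) = V_A / R1 = 27.13/15.6 = 1.739 mA.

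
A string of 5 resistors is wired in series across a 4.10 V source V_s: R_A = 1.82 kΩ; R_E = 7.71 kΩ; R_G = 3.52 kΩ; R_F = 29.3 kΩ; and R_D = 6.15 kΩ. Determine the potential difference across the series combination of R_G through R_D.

V ≈ 3.29 V

Total series resistance ΣR = 1.82 + 7.71 + 3.52 + 29.3 + 6.15 = 48.50 kΩ.
R_{R_G..R_D} = 3.52 + 29.3 + 6.15 = 38.97 kΩ.
By the voltage-divider rule, V = 4.10 × 38.97/48.50 = 3.294 V.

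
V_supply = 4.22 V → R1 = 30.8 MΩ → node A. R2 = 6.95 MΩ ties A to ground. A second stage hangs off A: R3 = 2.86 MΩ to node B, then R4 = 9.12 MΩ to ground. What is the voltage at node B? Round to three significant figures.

V_B ≈ 0.401 V

Node A sees R2 in parallel with the series input of stage 2, R3 + R4 = 11.98 MΩ.
Effective lower resistance at A: R2 ‖ 11.98 = 4.398 MΩ.
V_A = 4.22 × 4.398/(30.8 + 4.398) = 0.5273 V.
V_B = V_A × 0.7613 = 0.4014 V.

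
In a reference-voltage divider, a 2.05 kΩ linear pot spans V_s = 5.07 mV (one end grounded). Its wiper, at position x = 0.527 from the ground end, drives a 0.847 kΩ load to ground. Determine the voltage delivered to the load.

V_out ≈ 1.67 mV

The pot divides into 0.9696 kΩ above the wiper and 1.080 kΩ below.
R_L loads the lower segment: effective lower R = 0.4748 kΩ.
Then V_out = V_s · 0.4748/(0.9696 + 0.4748) = 1.666 mV.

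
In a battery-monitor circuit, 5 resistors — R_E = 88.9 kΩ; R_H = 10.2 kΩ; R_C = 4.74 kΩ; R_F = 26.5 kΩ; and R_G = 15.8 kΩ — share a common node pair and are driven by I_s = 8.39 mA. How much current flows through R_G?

I ≈ 1.26 mA

Conductances: ΣG = 1/88.9 + 1/10.2 + 1/4.74 + 1/26.5 + 1/15.8 = 0.4213 (1/kΩ).
Current divider: I(R_G) = I_s · G_k/ΣG = 8.39 × (0.06329/0.4213) = 8.39 × 0.1502 = 1.260 mA.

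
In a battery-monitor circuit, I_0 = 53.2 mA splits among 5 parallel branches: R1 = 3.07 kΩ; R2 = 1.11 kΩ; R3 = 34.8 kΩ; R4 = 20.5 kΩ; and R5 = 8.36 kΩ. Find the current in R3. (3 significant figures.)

Conductances: ΣG = 1/3.07 + 1/1.11 + 1/34.8 + 1/20.5 + 1/8.36 = 1.424 (1/kΩ).
By the current-divider rule, I = I_0 · G_k/ΣG = 53.2 × 0.02018 = 1.074 mA.

I ≈ 1.07 mA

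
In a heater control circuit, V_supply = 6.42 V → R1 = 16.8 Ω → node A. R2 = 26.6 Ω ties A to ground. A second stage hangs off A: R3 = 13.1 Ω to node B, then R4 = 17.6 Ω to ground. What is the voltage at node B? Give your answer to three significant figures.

Looking into the second stage from A: R3 + R4 = 30.70 Ω appears in parallel with R2.
R2 ‖ (R3+R4) = 14.25 Ω.
So V_A = 6.42 × 0.4590 = 2.947 V.
Then the unloaded second divider: V_B = V_A × R4/(R3+R4) = 2.947 × 0.5733 = 1.689 V.

V_B ≈ 1.69 V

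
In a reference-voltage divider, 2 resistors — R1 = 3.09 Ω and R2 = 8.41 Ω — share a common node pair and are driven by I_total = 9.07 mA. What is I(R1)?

I ≈ 6.63 mA

Two-branch current divider: I_k = I_total · R_other/(R_1 + R_2).
I(R1) = 9.07 × 8.41/(3.09 + 8.41) = 9.07 × 0.7313 = 6.633 mA.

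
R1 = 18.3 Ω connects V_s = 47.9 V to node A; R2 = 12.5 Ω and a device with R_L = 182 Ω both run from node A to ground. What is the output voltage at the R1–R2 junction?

V_out ≈ 18.7 V

The load sits in parallel with R2, giving an effective lower resistance R2' = R2·R_L/(R2+R_L) = 11.70 Ω.
Then V_out = V_s · R2'/(R1 + R2') = 47.9 × 11.70/30.00 = 18.68 V.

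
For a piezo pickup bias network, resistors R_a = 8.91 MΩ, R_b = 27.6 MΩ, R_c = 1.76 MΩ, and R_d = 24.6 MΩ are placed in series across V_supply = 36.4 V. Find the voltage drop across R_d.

Total series resistance ΣR = 8.91 + 27.6 + 1.76 + 24.6 = 62.87 MΩ.
By the voltage-divider rule, V = 36.4 × 24.60/62.87 = 14.24 V.

V ≈ 14.2 V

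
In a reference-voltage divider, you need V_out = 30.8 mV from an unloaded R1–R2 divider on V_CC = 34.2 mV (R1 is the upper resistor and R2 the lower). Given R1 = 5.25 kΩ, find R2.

The divider ratio is R2/(R1+R2) = 30.8/34.2 = 0.9006.
So R2 = R1 · V_out/(V_CC − V_out) = 5.25 × 30.8/(34.2 − 30.8) = 5.25 × 9.059 = 47.56 kΩ.

R2 ≈ 47.6 kΩ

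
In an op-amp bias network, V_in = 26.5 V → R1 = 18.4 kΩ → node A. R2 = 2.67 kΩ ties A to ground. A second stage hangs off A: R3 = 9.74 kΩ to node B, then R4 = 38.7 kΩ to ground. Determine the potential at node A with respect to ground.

Node A sees R2 in parallel with the series input of stage 2, R3 + R4 = 48.44 kΩ.
Effective lower resistance at A: R2 ‖ 48.44 = 2.531 kΩ.
V_A = 26.5 × 2.531/(18.4 + 2.531) = 3.204 V.

V_A ≈ 3.20 V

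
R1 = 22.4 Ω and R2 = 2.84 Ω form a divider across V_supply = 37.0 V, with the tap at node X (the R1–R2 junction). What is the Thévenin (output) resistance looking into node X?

R_th ≈ 2.52 Ω

Looking into X with the source shorted: R_th = R1·R2/(R1+R2) = 22.40 × 2.84/25.24 = 2.520 Ω.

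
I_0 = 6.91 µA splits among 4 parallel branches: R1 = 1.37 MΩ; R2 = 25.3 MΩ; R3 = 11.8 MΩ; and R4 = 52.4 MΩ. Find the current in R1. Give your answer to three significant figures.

ΣG = 1/1.37 + 1/25.3 + 1/11.8 + 1/52.4 = 0.8733.
Current divider: I(R1) = I_0 · G_k/ΣG = 6.91 × (0.7299/0.8733) = 6.91 × 0.8358 = 5.776 µA.

I ≈ 5.78 µA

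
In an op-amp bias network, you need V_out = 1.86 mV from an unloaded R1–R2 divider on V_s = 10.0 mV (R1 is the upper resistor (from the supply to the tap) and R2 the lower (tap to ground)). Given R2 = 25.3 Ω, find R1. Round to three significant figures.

V_out/V_s = R2/(R1+R2) = 0.1860.
Rearranging, R1 = R2·(1−k)/k = 25.3 × 4.376 = 110.7 Ω.

R1 ≈ 111 Ω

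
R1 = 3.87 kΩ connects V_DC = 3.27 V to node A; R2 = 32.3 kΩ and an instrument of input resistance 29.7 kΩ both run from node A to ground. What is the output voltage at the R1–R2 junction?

The load sits in parallel with R2, giving an effective lower resistance R2' = R2·R_L/(R2+R_L) = 15.47 kΩ.
Then V_out = V_DC · R2'/(R1 + R2') = 3.27 × 15.47/19.34 = 2.616 V.
(Unloaded it would be 2.92 V; the load pulls it down.)

V_out ≈ 2.62 V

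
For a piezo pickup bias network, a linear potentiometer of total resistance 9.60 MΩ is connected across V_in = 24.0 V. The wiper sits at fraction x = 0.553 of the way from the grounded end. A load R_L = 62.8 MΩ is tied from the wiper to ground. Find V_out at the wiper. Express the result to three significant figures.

Split the track: R_lower = x·R_p = 5.309 MΩ, R_upper = (1−x)·R_p = 4.291 MΩ.
R_L loads the lower segment: effective lower R = 4.895 MΩ.
Loaded-divider output: V_out = 24.0 × 0.5329 = 12.79 V.

V_out ≈ 12.8 V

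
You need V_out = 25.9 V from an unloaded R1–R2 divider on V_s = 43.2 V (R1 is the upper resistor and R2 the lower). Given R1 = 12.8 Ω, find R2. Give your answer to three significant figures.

Required fraction k = V_out/V_s = 0.5995.
Rearranging, R2 = R1·k/(1−k) = 12.8 × 1.497 = 19.16 Ω.

R2 ≈ 19.2 Ω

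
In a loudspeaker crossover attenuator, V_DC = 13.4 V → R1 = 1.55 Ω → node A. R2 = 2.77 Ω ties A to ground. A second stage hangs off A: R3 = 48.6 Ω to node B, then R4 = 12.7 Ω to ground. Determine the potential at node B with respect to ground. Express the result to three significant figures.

V_B ≈ 1.75 V

The second stage (R3 + R4 = 61.30 Ω) loads node A in parallel with R2.
R2 ‖ (R3+R4) = 2.650 Ω.
V_A = 13.4 × 2.650/(1.55 + 2.650) = 8.455 V.
Then the unloaded second divider: V_B = V_A × R4/(R3+R4) = 8.455 × 0.2072 = 1.752 V.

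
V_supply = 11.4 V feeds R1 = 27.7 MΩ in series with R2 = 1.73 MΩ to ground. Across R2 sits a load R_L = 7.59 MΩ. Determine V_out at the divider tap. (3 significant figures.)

R2 ‖ R_L = (1.73 × 7.59)/(1.73 + 7.59) = 1.409 MΩ.
Then V_out = V_supply · R2'/(R1 + R2') = 11.4 × 1.409/29.11 = 0.5518 V.
(Unloaded it would be 0.670 V; the load pulls it down.)

V_out ≈ 0.552 V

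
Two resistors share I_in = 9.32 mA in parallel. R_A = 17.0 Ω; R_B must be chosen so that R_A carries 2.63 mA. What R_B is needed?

In a two-way split, I_A/I_in = R_B/(R_A + R_B).
With f = 0.2822, R_B = R_A · f/(1−f) = 17.0 × 0.3931 = 6.683 Ω.

R_B ≈ 6.68 Ω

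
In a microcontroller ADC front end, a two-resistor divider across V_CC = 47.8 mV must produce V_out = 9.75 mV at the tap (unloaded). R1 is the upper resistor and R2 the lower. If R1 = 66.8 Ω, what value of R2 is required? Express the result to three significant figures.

The divider ratio is R2/(R1+R2) = 9.75/47.8 = 0.2040.
Rearranging, R2 = R1·k/(1−k) = 66.8 × 0.2562 = 17.12 Ω.

R2 ≈ 17.1 Ω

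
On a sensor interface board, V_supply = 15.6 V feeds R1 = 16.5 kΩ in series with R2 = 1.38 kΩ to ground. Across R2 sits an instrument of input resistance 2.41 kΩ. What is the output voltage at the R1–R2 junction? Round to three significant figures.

V_out ≈ 0.788 V

The load sits in parallel with R2, giving an effective lower resistance R2' = R2·R_L/(R2+R_L) = 0.8775 kΩ.
Now apply the divider: V_out = 15.6 × 0.05050 = 0.7878 V.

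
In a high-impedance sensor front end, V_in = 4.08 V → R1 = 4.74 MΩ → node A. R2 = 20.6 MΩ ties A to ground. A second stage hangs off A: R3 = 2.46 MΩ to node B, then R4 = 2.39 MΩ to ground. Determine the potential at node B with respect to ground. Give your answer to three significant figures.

V_B ≈ 0.911 V

Node A sees R2 in parallel with the series input of stage 2, R3 + R4 = 4.850 MΩ.
Effective lower resistance at A: R2 ‖ 4.850 = 3.926 MΩ.
So V_A = 4.08 × 0.4530 = 1.848 V.
Stage 2 is unloaded, so V_B = V_A · R4/(R3+R4) = 1.848 × 2.39/4.850 = 0.9108 V.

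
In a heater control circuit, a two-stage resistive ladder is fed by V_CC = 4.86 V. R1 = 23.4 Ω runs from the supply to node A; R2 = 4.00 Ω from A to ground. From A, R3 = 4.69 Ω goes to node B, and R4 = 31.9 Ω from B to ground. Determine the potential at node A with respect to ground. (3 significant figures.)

Node A sees R2 in parallel with the series input of stage 2, R3 + R4 = 36.59 Ω.
R2 ‖ (R3+R4) = 3.606 Ω.
First divider: V_A = V_CC · 3.606/(23.4 + 3.606) = 0.6489 V.

V_A ≈ 0.649 V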